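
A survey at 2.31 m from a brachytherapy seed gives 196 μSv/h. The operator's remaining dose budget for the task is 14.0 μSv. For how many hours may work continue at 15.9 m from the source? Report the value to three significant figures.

3.38 h

Applying the 1/r² law, rate at 15.9 m:
(2.31/15.9)² = 0.02111, so 196 × 0.02111 = 4.138 μSv/h.
Stay time = 14.0 μSv ÷ 4.138 μSv/h = 3.383 h.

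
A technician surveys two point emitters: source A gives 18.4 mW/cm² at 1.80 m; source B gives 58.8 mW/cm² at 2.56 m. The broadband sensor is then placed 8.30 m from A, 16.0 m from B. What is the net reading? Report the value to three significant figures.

2.37 mW/cm²

By superposition, sum each source's inverse-square contribution:
A: 18.4 × (1.80/8.30)² = 0.8654 mW/cm²
B: 58.8 × (2.56/16.0)² = 1.505 mW/cm²
Total = 0.8654 + 1.505 = 2.370 mW/cm².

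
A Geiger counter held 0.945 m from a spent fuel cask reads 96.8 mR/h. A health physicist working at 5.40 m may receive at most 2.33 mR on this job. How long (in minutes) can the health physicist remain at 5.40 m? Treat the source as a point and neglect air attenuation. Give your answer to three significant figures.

Using I₁d₁² = I₂d₂², rate at 5.40 m:
96.8 × (0.945/5.40)² = 96.8 × 0.03062 = 2.964 mR/h.
Stay time = 2.33 mR ÷ 2.964 mR/h = 0.7861 h = 47.17 min.

47.2 min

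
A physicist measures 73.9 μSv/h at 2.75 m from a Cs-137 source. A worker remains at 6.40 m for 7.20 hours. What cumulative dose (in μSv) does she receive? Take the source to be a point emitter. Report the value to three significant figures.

98.2 μSv

Since intensity falls as 1/r², rate at 6.40 m:
(2.75/6.40)² = 0.1846, so 73.9 × 0.1846 = 13.64 μSv/h.
Dose = rate × time = 13.64 μSv/h × 7.200 h = 98.21 μSv.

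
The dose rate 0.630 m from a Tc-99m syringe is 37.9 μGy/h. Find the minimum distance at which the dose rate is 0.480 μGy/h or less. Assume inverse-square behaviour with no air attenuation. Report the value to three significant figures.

Applying the 1/r² law, d₂ = d₁·√(I₁/I₂).
I₁/I₂ = 37.9/0.480 = 78.96, so d₂ = 0.630 × √78.96 = 5.598 m.

5.60 m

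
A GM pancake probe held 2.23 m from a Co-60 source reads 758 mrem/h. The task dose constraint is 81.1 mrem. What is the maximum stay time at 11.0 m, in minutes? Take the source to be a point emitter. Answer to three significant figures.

156 min

Since intensity falls as 1/r², rate at 11.0 m:
(2.23/11.0)² = 0.04110, so 758 × 0.04110 = 31.15 mrem/h.
Stay time = 81.1 mrem ÷ 31.15 mrem/h = 2.604 h = 156.2 min.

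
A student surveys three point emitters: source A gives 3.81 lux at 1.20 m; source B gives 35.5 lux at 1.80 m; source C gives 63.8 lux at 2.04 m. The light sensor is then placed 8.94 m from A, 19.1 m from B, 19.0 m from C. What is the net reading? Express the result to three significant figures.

By superposition, sum each source's inverse-square contribution:
A: 3.81 × (1.20/8.94)² = 0.06865 lux
B: 35.5 × (1.80/19.1)² = 0.3153 lux
C: 63.8 × (2.04/19.0)² = 0.7355 lux
Total = 0.06865 + 0.3153 + 0.7355 = 1.119 lux.

1.12 lux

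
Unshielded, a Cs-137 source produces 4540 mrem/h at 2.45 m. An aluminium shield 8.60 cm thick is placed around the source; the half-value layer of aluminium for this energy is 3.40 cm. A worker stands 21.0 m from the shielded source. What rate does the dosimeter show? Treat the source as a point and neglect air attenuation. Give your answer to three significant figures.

Distance alone: (2.45/21.0)² = 0.01361, so 4540 × 0.01361 = 61.79 mrem/h.
Shield: 8.60/3.40 = 2.529 half-value layers → attenuation 2^(−2.529) = 0.1733.
Combined: 61.79 × 0.1733 = 10.71 mrem/h.

10.7 mrem/h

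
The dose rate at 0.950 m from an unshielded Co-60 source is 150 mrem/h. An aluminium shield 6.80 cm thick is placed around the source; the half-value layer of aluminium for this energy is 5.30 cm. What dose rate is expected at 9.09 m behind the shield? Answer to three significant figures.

Distance alone: (0.950/9.09)² = 0.01092, so 150 × 0.01092 = 1.638 mrem/h.
Shield: 6.80/5.30 = 1.283 half-value layers → attenuation 2^(−1.283) = 0.4109.
Combined: 1.638 × 0.4109 = 0.6731 mrem/h.

0.673 mrem/h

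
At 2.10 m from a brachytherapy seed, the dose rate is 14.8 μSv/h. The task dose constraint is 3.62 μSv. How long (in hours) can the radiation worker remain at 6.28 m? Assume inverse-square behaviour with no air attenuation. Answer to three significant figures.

2.19 h

By the inverse-square law, rate at 6.28 m:
(2.10/6.28)² = 0.1118, so 14.8 × 0.1118 = 1.655 μSv/h.
Stay time = 3.62 μSv ÷ 1.655 μSv/h = 2.187 h.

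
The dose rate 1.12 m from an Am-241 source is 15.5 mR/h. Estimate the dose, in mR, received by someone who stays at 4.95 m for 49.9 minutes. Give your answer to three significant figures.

0.660 mR

Intensity scales as (d₁/d₂)², so rate at 4.95 m:
(1.12/4.95)² = 0.05119, so 15.5 × 0.05119 = 0.7934 mR/h.
Dose = rate × time = 0.7934 mR/h × 0.8317 h = 0.6599 mR.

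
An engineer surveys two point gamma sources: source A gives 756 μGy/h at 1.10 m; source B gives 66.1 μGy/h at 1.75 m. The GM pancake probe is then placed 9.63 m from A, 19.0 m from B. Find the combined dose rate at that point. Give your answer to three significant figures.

By superposition, sum each source's inverse-square contribution:
A: 756 × (1.10/9.63)² = 9.864 μGy/h
B: 66.1 × (1.75/19.0)² = 0.5608 μGy/h
Total = 9.864 + 0.5608 = 10.42 μGy/h.

10.4 μGy/h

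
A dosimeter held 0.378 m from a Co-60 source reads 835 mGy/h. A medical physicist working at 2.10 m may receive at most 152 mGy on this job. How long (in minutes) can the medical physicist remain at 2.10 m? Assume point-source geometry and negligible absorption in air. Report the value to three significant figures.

337 min

Intensity scales as (d₁/d₂)², so rate at 2.10 m:
(0.378/2.10)² = 0.03240, so 835 × 0.03240 = 27.05 mGy/h.
Stay time = 152 mGy ÷ 27.05 mGy/h = 5.619 h = 337.1 min.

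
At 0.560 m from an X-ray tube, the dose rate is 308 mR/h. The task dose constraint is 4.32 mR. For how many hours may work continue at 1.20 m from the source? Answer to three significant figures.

0.0644 h

Since intensity falls as 1/r², rate at 1.20 m:
308 × (0.560/1.20)² = 308 × 0.2178 = 67.08 mR/h.
Stay time = 4.32 mR ÷ 67.08 mR/h = 0.06440 h.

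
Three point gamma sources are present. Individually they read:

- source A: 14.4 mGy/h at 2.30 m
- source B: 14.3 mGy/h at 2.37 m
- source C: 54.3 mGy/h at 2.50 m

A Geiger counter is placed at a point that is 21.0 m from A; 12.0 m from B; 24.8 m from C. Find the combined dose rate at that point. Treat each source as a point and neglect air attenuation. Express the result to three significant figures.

By superposition, sum each source's inverse-square contribution:
A: 14.4 × (2.30/21.0)² = 0.1727 mGy/h
B: 14.3 × (2.37/12.0)² = 0.5578 mGy/h
C: 54.3 × (2.50/24.8)² = 0.5518 mGy/h
Total = 0.1727 + 0.5578 + 0.5518 = 1.282 mGy/h.

1.28 mGy/h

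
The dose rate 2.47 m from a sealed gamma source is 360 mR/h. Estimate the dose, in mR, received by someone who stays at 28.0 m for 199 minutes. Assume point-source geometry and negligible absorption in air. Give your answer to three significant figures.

9.29 mR

Intensity scales as (d₁/d₂)², so rate at 28.0 m:
(2.47/28.0)² = 0.007782, so 360 × 0.007782 = 2.802 mR/h.
Dose = rate × time = 2.802 mR/h × 3.317 h = 9.294 mR.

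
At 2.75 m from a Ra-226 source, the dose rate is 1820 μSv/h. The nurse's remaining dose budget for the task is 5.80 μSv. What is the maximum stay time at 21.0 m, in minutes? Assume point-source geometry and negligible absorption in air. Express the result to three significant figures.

Applying the 1/r² law, rate at 21.0 m:
1820 × (2.75/21.0)² = 1820 × 0.01715 = 31.21 μSv/h.
Stay time = 5.80 μSv ÷ 31.21 μSv/h = 0.1858 h = 11.15 min.

11.2 min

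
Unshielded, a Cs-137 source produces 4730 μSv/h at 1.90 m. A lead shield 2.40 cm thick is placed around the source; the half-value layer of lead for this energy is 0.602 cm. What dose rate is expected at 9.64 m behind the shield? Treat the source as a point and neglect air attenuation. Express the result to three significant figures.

Distance alone: (1.90/9.64)² = 0.03885, so 4730 × 0.03885 = 183.8 μSv/h.
Shield: 2.40/0.602 = 3.987 half-value layers → attenuation 2^(−3.987) = 0.06307.
Combined: 183.8 × 0.06307 = 11.59 μSv/h.

11.6 μSv/h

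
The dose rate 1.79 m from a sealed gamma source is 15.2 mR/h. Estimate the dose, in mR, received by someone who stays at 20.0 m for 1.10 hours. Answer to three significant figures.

Applying the 1/r² law, rate at 20.0 m:
15.2 × (1.79/20.0)² = 15.2 × 0.008010 = 0.1218 mR/h.
Dose = rate × time = 0.1218 mR/h × 1.100 h = 0.1340 mR.

0.134 mR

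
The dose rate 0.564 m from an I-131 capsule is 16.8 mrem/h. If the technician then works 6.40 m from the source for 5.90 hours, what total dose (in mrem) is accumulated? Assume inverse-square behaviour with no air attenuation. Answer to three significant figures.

Since intensity falls as 1/r², rate at 6.40 m:
16.8 × (0.564/6.40)² = 16.8 × 0.007766 = 0.1305 mrem/h.
Dose = rate × time = 0.1305 mrem/h × 5.900 h = 0.7700 mrem.

0.770 mrem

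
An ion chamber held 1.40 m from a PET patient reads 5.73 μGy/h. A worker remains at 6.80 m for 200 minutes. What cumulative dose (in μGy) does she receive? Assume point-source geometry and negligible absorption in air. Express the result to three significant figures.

Since intensity falls as 1/r², rate at 6.80 m:
(1.40/6.80)² = 0.04239, so 5.73 × 0.04239 = 0.2429 μGy/h.
Dose = rate × time = 0.2429 μGy/h × 3.333 h = 0.8096 μGy.

0.810 μGy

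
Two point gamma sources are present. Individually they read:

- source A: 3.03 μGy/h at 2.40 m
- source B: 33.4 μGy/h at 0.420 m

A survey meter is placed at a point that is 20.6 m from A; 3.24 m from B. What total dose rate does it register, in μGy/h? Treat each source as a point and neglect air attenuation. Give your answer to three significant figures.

0.602 μGy/h

By superposition, sum each source's inverse-square contribution:
A: 3.03 × (2.40/20.6)² = 0.04113 μGy/h
B: 33.4 × (0.420/3.24)² = 0.5612 μGy/h
Total = 0.04113 + 0.5612 = 0.6023 μGy/h.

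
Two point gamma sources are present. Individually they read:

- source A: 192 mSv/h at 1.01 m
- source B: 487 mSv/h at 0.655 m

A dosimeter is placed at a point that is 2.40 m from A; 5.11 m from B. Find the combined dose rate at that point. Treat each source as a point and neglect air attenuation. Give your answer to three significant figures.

42.0 mSv/h

Each source contributes Iᵢ·(dᵢ/rᵢ)²; contributions add.
A: 192 × (1.01/2.40)² = 34.00 mSv/h
B: 487 × (0.655/5.11)² = 8.001 mSv/h
Total = 34.00 + 8.001 = 42.00 mSv/h.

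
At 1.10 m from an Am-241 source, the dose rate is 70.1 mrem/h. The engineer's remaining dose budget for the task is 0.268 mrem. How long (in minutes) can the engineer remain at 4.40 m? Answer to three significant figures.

3.67 min

Applying the 1/r² law, rate at 4.40 m:
(1.10/4.40)² = 0.06250, so 70.1 × 0.06250 = 4.381 mrem/h.
Stay time = 0.268 mrem ÷ 4.381 mrem/h = 0.06117 h = 3.670 min.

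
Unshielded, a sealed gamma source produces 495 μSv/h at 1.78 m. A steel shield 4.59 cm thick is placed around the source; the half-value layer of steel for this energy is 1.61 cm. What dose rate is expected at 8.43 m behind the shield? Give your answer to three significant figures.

3.06 μSv/h

Distance alone: 495 × (1.78/8.43)² = 495 × 0.04458 = 22.07 μSv/h.
Shield: 4.59/1.61 = 2.851 half-value layers → attenuation 2^(−2.851) = 0.1386.
Combined: 22.07 × 0.1386 = 3.059 μSv/h.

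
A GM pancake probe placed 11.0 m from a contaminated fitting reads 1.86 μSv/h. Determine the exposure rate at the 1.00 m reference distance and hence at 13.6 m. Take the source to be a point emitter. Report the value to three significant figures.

By the inverse-square law,
At 1.00 m: 1.86 × (11.0/1.00)² = 1.86 × 121.0 = 225.1 μSv/h
At 13.6 m: 225.1 × (1.00/13.6)² = 225.1 × 0.005407 = 1.217 μSv/h.

225 μSv/h; 1.22 μSv/h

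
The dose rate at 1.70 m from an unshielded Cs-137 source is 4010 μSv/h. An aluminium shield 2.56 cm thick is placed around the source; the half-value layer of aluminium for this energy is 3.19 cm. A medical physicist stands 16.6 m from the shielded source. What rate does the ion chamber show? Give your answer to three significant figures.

Distance alone: 4010 × (1.70/16.6)² = 4010 × 0.01049 = 42.06 μSv/h.
Shield: 2.56/3.19 = 0.8025 half-value layers → attenuation 2^(−0.8025) = 0.5734.
Combined: 42.06 × 0.5734 = 24.12 μSv/h.

24.1 μSv/h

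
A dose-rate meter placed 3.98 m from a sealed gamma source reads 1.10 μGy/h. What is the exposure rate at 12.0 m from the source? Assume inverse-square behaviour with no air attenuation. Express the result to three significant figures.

0.121 μGy/h

Intensity scales as (d₁/d₂)², so scaling from 3.98 m to 12.0 m:
(3.98/12.0)² = 0.1100, so 1.10 × 0.1100 = 0.1210 μGy/h.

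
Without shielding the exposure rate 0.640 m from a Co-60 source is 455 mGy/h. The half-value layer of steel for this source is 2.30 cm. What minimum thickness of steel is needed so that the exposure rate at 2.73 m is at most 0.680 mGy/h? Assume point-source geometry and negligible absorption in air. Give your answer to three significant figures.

12.0 cm

At 2.73 m, distance alone gives 455 × (0.640/2.73)² = 455 × 0.05496 = 25.01 mGy/h.
Further attenuation needed: 25.01/0.680 = 36.78.
n = log₂(36.78) = 5.201 half-value layers.
Thickness = 5.201 × 2.30 cm = 11.96 cm.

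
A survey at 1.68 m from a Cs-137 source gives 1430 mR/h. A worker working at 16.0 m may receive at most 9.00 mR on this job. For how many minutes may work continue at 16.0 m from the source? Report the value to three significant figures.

34.3 min

Since intensity falls as 1/r², rate at 16.0 m:
1430 × (1.68/16.0)² = 1430 × 0.01102 = 15.76 mR/h.
Stay time = 9.00 mR ÷ 15.76 mR/h = 0.5711 h = 34.27 min.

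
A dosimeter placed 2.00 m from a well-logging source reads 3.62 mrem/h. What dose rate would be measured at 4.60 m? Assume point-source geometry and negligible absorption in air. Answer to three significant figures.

0.684 mrem/h

Applying the 1/r² law, scaling from 2.00 m to 4.60 m:
(2.00/4.60)² = 0.1890, so 3.62 × 0.1890 = 0.6842 mrem/h.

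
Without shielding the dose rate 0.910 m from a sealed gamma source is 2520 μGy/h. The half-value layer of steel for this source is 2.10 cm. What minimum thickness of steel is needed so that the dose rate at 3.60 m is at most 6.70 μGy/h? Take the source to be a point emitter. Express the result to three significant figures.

At 3.60 m, distance alone gives (0.910/3.60)² = 0.06390, so 2520 × 0.06390 = 161.0 μGy/h.
Further attenuation needed: 161.0/6.70 = 24.03.
n = log₂(24.03) = 4.587 half-value layers.
Thickness = 4.587 × 2.10 cm = 9.633 cm.

9.63 cm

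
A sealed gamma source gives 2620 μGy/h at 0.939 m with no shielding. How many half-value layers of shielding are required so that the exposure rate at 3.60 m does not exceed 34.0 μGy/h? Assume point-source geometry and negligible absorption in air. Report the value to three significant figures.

2.39 half-value layers

At 3.60 m, distance alone gives (0.939/3.60)² = 0.06803, so 2620 × 0.06803 = 178.2 μGy/h.
Further attenuation needed: 178.2/34.0 = 5.241.
n = log₂(5.241) = 2.390 half-value layers.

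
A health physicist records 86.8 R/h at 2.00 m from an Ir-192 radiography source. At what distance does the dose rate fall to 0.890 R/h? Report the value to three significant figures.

Since intensity falls as 1/r², d₂ = d₁·√(I₁/I₂).
I₁/I₂ = 86.8/0.890 = 97.53, so d₂ = 2.00 × √97.53 = 19.75 m.

19.8 m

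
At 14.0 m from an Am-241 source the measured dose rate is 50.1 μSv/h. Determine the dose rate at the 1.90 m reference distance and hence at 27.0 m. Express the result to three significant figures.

2720 μSv/h; 13.5 μSv/h

By the inverse-square law,
At 1.90 m: 50.1 × (14.0/1.90)² = 50.1 × 54.29 = 2720 μSv/h
At 27.0 m: (1.90/27.0)² = 0.004952, so 2720 × 0.004952 = 13.47 μSv/h.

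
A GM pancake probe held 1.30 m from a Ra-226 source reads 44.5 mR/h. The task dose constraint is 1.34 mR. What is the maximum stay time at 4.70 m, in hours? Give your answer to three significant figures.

Applying the 1/r² law, rate at 4.70 m:
(1.30/4.70)² = 0.07651, so 44.5 × 0.07651 = 3.405 mR/h.
Stay time = 1.34 mR ÷ 3.405 mR/h = 0.3935 h.

0.394 h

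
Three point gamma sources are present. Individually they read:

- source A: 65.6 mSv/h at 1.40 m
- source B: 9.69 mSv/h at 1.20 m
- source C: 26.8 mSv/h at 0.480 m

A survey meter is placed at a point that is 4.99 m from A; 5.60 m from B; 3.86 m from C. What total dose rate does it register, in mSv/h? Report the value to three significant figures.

By superposition, sum each source's inverse-square contribution:
A: 65.6 × (1.40/4.99)² = 5.164 mSv/h
B: 9.69 × (1.20/5.60)² = 0.4449 mSv/h
C: 26.8 × (0.480/3.86)² = 0.4144 mSv/h
Total = 5.164 + 0.4449 + 0.4144 = 6.023 mSv/h.

6.02 mSv/h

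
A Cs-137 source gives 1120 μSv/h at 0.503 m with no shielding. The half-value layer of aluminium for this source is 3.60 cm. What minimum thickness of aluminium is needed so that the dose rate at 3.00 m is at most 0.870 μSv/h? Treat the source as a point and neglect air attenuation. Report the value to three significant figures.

18.6 cm

At 3.00 m, distance alone gives 1120 × (0.503/3.00)² = 1120 × 0.02811 = 31.48 μSv/h.
Further attenuation needed: 31.48/0.870 = 36.18.
n = log₂(36.18) = 5.177 half-value layers.
Thickness = 5.177 × 3.60 cm = 18.64 cm.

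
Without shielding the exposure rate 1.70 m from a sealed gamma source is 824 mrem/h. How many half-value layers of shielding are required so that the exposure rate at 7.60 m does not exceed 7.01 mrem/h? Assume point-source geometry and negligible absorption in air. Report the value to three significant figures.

At 7.60 m, distance alone gives (1.70/7.60)² = 0.05003, so 824 × 0.05003 = 41.22 mrem/h.
Further attenuation needed: 41.22/7.01 = 5.880.
n = log₂(5.880) = 2.556 half-value layers.

2.56 half-value layers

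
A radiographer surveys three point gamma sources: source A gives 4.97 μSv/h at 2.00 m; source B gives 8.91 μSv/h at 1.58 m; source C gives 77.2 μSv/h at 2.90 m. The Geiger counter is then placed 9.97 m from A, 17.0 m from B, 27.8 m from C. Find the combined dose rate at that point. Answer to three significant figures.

Each source contributes Iᵢ·(dᵢ/rᵢ)²; contributions add.
A: 4.97 × (2.00/9.97)² = 0.2000 μSv/h
B: 8.91 × (1.58/17.0)² = 0.07697 μSv/h
C: 77.2 × (2.90/27.8)² = 0.8401 μSv/h
Total = 0.2000 + 0.07697 + 0.8401 = 1.117 μSv/h.

1.12 μSv/h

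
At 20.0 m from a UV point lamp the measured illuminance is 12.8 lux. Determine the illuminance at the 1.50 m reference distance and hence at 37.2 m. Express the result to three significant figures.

Since intensity falls as 1/r²,
At 1.50 m: (20.0/1.50)² = 177.8, so 12.8 × 177.8 = 2276 lux
At 37.2 m: (1.50/37.2)² = 0.001626, so 2276 × 0.001626 = 3.701 lux.

2280 lux; 3.70 lux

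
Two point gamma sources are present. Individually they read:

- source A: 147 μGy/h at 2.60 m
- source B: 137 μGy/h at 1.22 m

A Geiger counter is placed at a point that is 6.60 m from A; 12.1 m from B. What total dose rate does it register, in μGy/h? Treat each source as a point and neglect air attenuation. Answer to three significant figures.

24.2 μGy/h

By superposition, sum each source's inverse-square contribution:
A: 147 × (2.60/6.60)² = 22.81 μGy/h
B: 137 × (1.22/12.1)² = 1.393 μGy/h
Total = 22.81 + 1.393 = 24.20 μGy/h.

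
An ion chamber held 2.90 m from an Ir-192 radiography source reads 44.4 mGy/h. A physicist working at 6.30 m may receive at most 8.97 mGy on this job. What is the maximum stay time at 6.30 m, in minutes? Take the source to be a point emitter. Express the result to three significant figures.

Since intensity falls as 1/r², rate at 6.30 m:
(2.90/6.30)² = 0.2119, so 44.4 × 0.2119 = 9.408 mGy/h.
Stay time = 8.97 mGy ÷ 9.408 mGy/h = 0.9534 h = 57.20 min.

57.2 min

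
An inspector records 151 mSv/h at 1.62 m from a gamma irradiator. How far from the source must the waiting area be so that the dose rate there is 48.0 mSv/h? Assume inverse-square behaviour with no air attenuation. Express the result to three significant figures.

2.87 m

Since intensity falls as 1/r², d₂ = d₁·√(I₁/I₂).
I₁/I₂ = 151/48.0 = 3.146, so d₂ = 1.62 × √3.146 = 2.873 m.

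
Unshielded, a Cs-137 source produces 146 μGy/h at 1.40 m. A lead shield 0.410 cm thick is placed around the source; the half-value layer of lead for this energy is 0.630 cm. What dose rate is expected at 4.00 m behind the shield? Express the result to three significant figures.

Distance alone: 146 × (1.40/4.00)² = 146 × 0.1225 = 17.88 μGy/h.
Shield: 0.410/0.630 = 0.6508 half-value layers → attenuation 2^(−0.6508) = 0.6369.
Combined: 17.88 × 0.6369 = 11.39 μGy/h.

11.4 μGy/h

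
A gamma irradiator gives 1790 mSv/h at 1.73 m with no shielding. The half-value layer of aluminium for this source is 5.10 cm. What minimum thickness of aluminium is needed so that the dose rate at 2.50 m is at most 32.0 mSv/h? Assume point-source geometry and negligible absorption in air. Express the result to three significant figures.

At 2.50 m, distance alone gives (1.73/2.50)² = 0.4789, so 1790 × 0.4789 = 857.2 mSv/h.
Further attenuation needed: 857.2/32.0 = 26.79.
n = log₂(26.79) = 4.744 half-value layers.
Thickness = 4.744 × 5.10 cm = 24.19 cm.

24.2 cm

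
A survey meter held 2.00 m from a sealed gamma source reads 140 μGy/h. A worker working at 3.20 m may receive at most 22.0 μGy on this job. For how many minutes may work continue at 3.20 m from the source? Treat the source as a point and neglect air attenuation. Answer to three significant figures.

24.1 min

Intensity scales as (d₁/d₂)², so rate at 3.20 m:
140 × (2.00/3.20)² = 140 × 0.3906 = 54.68 μGy/h.
Stay time = 22.0 μGy ÷ 54.68 μGy/h = 0.4023 h = 24.14 min.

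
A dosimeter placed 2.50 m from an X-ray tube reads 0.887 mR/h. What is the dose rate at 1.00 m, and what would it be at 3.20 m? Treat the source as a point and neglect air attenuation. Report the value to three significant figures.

Applying the 1/r² law,
At 1.00 m: (2.50/1.00)² = 6.250, so 0.887 × 6.250 = 5.544 mR/h
At 3.20 m: (1.00/3.20)² = 0.09766, so 5.544 × 0.09766 = 0.5414 mR/h.

5.54 mR/h; 0.541 mR/h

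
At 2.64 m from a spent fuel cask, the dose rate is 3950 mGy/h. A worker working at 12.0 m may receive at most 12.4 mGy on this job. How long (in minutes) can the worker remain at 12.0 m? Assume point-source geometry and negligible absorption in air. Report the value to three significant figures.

3.89 min

Since intensity falls as 1/r², rate at 12.0 m:
3950 × (2.64/12.0)² = 3950 × 0.04840 = 191.2 mGy/h.
Stay time = 12.4 mGy ÷ 191.2 mGy/h = 0.06485 h = 3.891 min.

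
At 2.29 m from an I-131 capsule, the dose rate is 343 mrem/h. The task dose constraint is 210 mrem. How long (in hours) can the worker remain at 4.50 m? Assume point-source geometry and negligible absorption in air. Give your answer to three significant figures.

2.36 h

Applying the 1/r² law, rate at 4.50 m:
(2.29/4.50)² = 0.2590, so 343 × 0.2590 = 88.84 mrem/h.
Stay time = 210 mrem ÷ 88.84 mrem/h = 2.364 h.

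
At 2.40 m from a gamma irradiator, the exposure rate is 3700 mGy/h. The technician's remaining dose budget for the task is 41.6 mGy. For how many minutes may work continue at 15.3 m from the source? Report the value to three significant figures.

Intensity scales as (d₁/d₂)², so rate at 15.3 m:
3700 × (2.40/15.3)² = 3700 × 0.02461 = 91.06 mGy/h.
Stay time = 41.6 mGy ÷ 91.06 mGy/h = 0.4568 h = 27.41 min.

27.4 min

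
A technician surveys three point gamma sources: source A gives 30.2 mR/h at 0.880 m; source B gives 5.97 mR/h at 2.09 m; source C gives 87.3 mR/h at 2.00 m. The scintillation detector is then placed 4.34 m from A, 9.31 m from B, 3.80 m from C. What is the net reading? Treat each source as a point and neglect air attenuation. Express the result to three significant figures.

By superposition, sum each source's inverse-square contribution:
A: 30.2 × (0.880/4.34)² = 1.242 mR/h
B: 5.97 × (2.09/9.31)² = 0.3009 mR/h
C: 87.3 × (2.00/3.80)² = 24.18 mR/h
Total = 1.242 + 0.3009 + 24.18 = 25.72 mR/h.

25.7 mR/h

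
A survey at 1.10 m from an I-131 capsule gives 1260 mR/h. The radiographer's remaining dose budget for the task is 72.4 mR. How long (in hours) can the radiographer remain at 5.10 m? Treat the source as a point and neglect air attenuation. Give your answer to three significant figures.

Applying the 1/r² law, rate at 5.10 m:
1260 × (1.10/5.10)² = 1260 × 0.04652 = 58.62 mR/h.
Stay time = 72.4 mR ÷ 58.62 mR/h = 1.235 h.

1.24 h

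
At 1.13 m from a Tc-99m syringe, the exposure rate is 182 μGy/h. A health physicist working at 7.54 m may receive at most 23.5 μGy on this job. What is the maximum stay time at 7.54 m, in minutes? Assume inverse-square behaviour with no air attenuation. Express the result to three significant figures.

345 min

Applying the 1/r² law, rate at 7.54 m:
182 × (1.13/7.54)² = 182 × 0.02246 = 4.088 μGy/h.
Stay time = 23.5 μGy ÷ 4.088 μGy/h = 5.749 h = 344.9 min.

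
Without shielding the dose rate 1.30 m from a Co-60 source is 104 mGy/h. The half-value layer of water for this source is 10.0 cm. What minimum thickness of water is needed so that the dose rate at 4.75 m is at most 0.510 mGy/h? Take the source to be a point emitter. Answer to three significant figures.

At 4.75 m, distance alone gives 104 × (1.30/4.75)² = 104 × 0.07490 = 7.790 mGy/h.
Further attenuation needed: 7.790/0.510 = 15.27.
n = log₂(15.27) = 3.933 half-value layers.
Thickness = 3.933 × 10.0 cm = 39.33 cm.

39.3 cm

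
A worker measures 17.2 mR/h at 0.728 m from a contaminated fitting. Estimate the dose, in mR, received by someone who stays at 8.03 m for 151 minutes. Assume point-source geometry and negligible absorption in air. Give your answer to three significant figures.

0.356 mR

Applying the 1/r² law, rate at 8.03 m:
(0.728/8.03)² = 0.008219, so 17.2 × 0.008219 = 0.1414 mR/h.
Dose = rate × time = 0.1414 mR/h × 2.517 h = 0.3559 mR.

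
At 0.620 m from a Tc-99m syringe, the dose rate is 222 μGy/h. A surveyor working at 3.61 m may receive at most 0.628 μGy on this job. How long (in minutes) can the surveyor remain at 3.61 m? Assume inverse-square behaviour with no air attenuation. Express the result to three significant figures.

5.75 min

Since intensity falls as 1/r², rate at 3.61 m:
222 × (0.620/3.61)² = 222 × 0.02950 = 6.549 μGy/h.
Stay time = 0.628 μGy ÷ 6.549 μGy/h = 0.09589 h = 5.753 min.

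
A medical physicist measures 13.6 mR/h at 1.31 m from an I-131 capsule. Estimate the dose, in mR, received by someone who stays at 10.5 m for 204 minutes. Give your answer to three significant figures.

Applying the 1/r² law, rate at 10.5 m:
(1.31/10.5)² = 0.01557, so 13.6 × 0.01557 = 0.2118 mR/h.
Dose = rate × time = 0.2118 mR/h × 3.400 h = 0.7201 mR.

0.720 mR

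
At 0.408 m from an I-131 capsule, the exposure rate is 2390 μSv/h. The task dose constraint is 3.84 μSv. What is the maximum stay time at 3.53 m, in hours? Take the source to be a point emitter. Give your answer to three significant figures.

0.120 h

By the inverse-square law, rate at 3.53 m:
2390 × (0.408/3.53)² = 2390 × 0.01336 = 31.93 μSv/h.
Stay time = 3.84 μSv ÷ 31.93 μSv/h = 0.1203 h.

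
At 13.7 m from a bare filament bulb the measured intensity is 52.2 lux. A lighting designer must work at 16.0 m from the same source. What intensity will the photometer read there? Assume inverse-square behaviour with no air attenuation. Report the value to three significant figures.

Since intensity falls as 1/r², scaling from 13.7 m to 16.0 m:
52.2 × (13.7/16.0)² = 52.2 × 0.7332 = 38.27 lux.

38.3 lux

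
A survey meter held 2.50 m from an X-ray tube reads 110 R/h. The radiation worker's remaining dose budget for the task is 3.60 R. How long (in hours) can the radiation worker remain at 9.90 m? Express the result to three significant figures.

Using I₁d₁² = I₂d₂², rate at 9.90 m:
(2.50/9.90)² = 0.06377, so 110 × 0.06377 = 7.015 R/h.
Stay time = 3.60 R ÷ 7.015 R/h = 0.5132 h.

0.513 h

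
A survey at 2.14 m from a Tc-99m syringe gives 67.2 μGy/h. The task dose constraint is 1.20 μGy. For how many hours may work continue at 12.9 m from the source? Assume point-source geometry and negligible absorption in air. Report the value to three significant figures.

0.649 h

Since intensity falls as 1/r², rate at 12.9 m:
(2.14/12.9)² = 0.02752, so 67.2 × 0.02752 = 1.849 μGy/h.
Stay time = 1.20 μGy ÷ 1.849 μGy/h = 0.6490 h.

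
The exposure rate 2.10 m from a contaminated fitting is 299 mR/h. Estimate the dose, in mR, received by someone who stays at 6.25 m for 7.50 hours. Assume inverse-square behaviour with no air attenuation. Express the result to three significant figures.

253 mR

Since intensity falls as 1/r², rate at 6.25 m:
299 × (2.10/6.25)² = 299 × 0.1129 = 33.76 mR/h.
Dose = rate × time = 33.76 mR/h × 7.500 h = 253.2 mR.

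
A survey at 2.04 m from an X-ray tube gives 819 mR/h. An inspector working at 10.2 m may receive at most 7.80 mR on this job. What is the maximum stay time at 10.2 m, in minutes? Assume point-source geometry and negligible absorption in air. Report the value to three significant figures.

Since intensity falls as 1/r², rate at 10.2 m:
819 × (2.04/10.2)² = 819 × 0.04000 = 32.76 mR/h.
Stay time = 7.80 mR ÷ 32.76 mR/h = 0.2381 h = 14.29 min.

14.3 min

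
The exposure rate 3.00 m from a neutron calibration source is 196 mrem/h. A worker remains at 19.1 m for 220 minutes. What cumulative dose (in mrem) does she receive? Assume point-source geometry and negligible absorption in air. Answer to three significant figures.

Applying the 1/r² law, rate at 19.1 m:
(3.00/19.1)² = 0.02467, so 196 × 0.02467 = 4.835 mrem/h.
Dose = rate × time = 4.835 mrem/h × 3.667 h = 17.73 mrem.

17.7 mrem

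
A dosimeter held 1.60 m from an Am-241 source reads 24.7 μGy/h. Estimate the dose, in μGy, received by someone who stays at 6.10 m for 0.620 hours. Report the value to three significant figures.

By the inverse-square law, rate at 6.10 m:
24.7 × (1.60/6.10)² = 24.7 × 0.06880 = 1.699 μGy/h.
Dose = rate × time = 1.699 μGy/h × 0.6200 h = 1.053 μGy.

1.05 μGy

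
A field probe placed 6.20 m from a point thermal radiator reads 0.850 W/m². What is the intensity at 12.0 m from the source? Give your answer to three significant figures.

0.227 W/m²

Intensity scales as (d₁/d₂)², so scaling from 6.20 m to 12.0 m:
(6.20/12.0)² = 0.2669, so 0.850 × 0.2669 = 0.2269 W/m².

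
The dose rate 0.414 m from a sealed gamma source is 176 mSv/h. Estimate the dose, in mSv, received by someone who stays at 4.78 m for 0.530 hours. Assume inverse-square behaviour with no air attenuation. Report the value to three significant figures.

0.700 mSv

Using I₁d₁² = I₂d₂², rate at 4.78 m:
176 × (0.414/4.78)² = 176 × 0.007501 = 1.320 mSv/h.
Dose = rate × time = 1.320 mSv/h × 0.5300 h = 0.6996 mSv.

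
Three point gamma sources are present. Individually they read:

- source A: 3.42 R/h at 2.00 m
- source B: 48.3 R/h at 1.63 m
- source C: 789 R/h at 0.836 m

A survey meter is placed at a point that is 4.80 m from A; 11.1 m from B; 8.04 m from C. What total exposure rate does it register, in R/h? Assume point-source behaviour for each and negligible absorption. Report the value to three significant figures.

10.2 R/h

By superposition, sum each source's inverse-square contribution:
A: 3.42 × (2.00/4.80)² = 0.5938 R/h
B: 48.3 × (1.63/11.1)² = 1.042 R/h
C: 789 × (0.836/8.04)² = 8.531 R/h
Total = 0.5938 + 1.042 + 8.531 = 10.17 R/h.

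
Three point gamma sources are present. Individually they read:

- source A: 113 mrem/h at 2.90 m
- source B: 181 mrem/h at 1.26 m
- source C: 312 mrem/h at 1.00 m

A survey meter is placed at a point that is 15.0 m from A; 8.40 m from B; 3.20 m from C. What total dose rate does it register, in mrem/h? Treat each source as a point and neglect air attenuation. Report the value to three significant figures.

Each source contributes Iᵢ·(dᵢ/rᵢ)²; contributions add.
A: 113 × (2.90/15.0)² = 4.224 mrem/h
B: 181 × (1.26/8.40)² = 4.072 mrem/h
C: 312 × (1.00/3.20)² = 30.47 mrem/h
Total = 4.224 + 4.072 + 30.47 = 38.77 mrem/h.

38.8 mrem/h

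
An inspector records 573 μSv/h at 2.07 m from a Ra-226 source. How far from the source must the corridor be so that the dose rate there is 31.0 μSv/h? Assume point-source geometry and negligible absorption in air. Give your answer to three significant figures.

Using I₁d₁² = I₂d₂², d₂ = d₁·√(I₁/I₂).
I₁/I₂ = 573/31.0 = 18.48, so d₂ = 2.07 × √18.48 = 8.899 m.

8.90 m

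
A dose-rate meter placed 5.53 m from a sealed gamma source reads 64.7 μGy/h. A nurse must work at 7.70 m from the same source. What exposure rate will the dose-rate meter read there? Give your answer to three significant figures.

Applying the 1/r² law, scaling from 5.53 m to 7.70 m:
(5.53/7.70)² = 0.5158, so 64.7 × 0.5158 = 33.37 μGy/h.

33.4 μGy/h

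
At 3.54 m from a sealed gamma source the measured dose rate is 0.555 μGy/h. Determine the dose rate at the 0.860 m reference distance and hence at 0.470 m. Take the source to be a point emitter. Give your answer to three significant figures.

9.40 μGy/h; 31.5 μGy/h

Since intensity falls as 1/r²,
At 0.860 m: (3.54/0.860)² = 16.94, so 0.555 × 16.94 = 9.402 μGy/h
At 0.470 m: 9.402 × (0.860/0.470)² = 9.402 × 3.348 = 31.48 μGy/h.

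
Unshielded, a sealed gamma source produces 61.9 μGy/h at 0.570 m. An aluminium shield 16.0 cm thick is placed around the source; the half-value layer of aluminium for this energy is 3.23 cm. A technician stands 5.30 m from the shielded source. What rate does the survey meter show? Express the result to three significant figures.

Distance alone: (0.570/5.30)² = 0.01157, so 61.9 × 0.01157 = 0.7162 μGy/h.
Shield: 16.0/3.23 = 4.954 half-value layers → attenuation 2^(−4.954) = 0.03226.
Combined: 0.7162 × 0.03226 = 0.02310 μGy/h.

0.0231 μGy/h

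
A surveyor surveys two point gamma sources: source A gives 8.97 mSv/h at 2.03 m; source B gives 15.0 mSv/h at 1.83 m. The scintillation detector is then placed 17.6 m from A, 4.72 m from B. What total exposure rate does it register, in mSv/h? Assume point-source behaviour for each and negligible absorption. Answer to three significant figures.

2.37 mSv/h

By superposition, sum each source's inverse-square contribution:
A: 8.97 × (2.03/17.6)² = 0.1193 mSv/h
B: 15.0 × (1.83/4.72)² = 2.255 mSv/h
Total = 0.1193 + 2.255 = 2.374 mSv/h.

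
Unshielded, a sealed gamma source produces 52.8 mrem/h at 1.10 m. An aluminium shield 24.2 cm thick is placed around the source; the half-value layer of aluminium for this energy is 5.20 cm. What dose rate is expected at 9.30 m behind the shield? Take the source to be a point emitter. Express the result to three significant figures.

Distance alone: (1.10/9.30)² = 0.01399, so 52.8 × 0.01399 = 0.7387 mrem/h.
Shield: 24.2/5.20 = 4.654 half-value layers → attenuation 2^(−4.654) = 0.03972.
Combined: 0.7387 × 0.03972 = 0.02934 mrem/h.

0.0293 mrem/h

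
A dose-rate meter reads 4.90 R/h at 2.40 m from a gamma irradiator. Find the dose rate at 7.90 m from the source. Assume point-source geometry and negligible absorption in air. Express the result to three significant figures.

0.452 R/h

Using I₁d₁² = I₂d₂², the rate at 7.90 m is
(2.40/7.90)² = 0.09229, so 4.90 × 0.09229 = 0.4522 R/h.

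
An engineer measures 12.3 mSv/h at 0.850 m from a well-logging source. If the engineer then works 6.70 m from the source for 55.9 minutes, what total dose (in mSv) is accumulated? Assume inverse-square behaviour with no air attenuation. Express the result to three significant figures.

0.184 mSv

Intensity scales as (d₁/d₂)², so rate at 6.70 m:
(0.850/6.70)² = 0.01609, so 12.3 × 0.01609 = 0.1979 mSv/h.
Dose = rate × time = 0.1979 mSv/h × 0.9317 h = 0.1844 mSv.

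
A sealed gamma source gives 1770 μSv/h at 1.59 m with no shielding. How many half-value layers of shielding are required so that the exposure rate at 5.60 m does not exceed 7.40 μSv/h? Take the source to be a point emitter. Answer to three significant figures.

4.27 half-value layers

At 5.60 m, distance alone gives 1770 × (1.59/5.60)² = 1770 × 0.08062 = 142.7 μSv/h.
Further attenuation needed: 142.7/7.40 = 19.28.
n = log₂(19.28) = 4.269 half-value layers.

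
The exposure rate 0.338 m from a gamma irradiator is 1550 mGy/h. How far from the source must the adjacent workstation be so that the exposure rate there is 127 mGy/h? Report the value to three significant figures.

Applying the 1/r² law, d₂ = d₁·√(I₁/I₂).
I₁/I₂ = 1550/127 = 12.20, so d₂ = 0.338 × √12.20 = 1.181 m.

1.18 m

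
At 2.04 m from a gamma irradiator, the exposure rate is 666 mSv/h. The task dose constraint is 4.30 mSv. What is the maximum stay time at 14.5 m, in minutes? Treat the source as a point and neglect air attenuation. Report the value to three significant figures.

19.6 min

Using I₁d₁² = I₂d₂², rate at 14.5 m:
666 × (2.04/14.5)² = 666 × 0.01979 = 13.18 mSv/h.
Stay time = 4.30 mSv ÷ 13.18 mSv/h = 0.3263 h = 19.58 min.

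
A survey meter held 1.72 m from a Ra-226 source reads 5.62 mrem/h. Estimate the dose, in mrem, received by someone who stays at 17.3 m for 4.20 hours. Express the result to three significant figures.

Since intensity falls as 1/r², rate at 17.3 m:
5.62 × (1.72/17.3)² = 5.62 × 0.009885 = 0.05555 mrem/h.
Dose = rate × time = 0.05555 mrem/h × 4.200 h = 0.2333 mrem.

0.233 mrem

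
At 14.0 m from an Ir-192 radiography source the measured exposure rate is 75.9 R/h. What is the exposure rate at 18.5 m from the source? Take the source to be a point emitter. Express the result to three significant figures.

Since intensity falls as 1/r², scaling from 14.0 m to 18.5 m:
(14.0/18.5)² = 0.5727, so 75.9 × 0.5727 = 43.47 R/h.

43.5 R/h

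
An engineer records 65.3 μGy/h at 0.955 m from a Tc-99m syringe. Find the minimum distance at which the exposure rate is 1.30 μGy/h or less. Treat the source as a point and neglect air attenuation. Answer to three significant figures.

Intensity scales as (d₁/d₂)², so d₂ = d₁·√(I₁/I₂).
I₁/I₂ = 65.3/1.30 = 50.23, so d₂ = 0.955 × √50.23 = 6.768 m.

6.77 m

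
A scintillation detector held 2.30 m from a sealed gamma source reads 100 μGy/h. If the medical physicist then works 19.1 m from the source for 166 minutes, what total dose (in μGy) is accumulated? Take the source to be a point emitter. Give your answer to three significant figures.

4.01 μGy

Intensity scales as (d₁/d₂)², so rate at 19.1 m:
100 × (2.30/19.1)² = 100 × 0.01450 = 1.450 μGy/h.
Dose = rate × time = 1.450 μGy/h × 2.767 h = 4.012 μGy.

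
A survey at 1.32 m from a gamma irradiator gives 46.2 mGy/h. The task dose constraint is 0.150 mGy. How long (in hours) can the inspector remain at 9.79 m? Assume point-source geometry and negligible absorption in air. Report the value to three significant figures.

0.179 h

Intensity scales as (d₁/d₂)², so rate at 9.79 m:
(1.32/9.79)² = 0.01818, so 46.2 × 0.01818 = 0.8399 mGy/h.
Stay time = 0.150 mGy ÷ 0.8399 mGy/h = 0.1786 h.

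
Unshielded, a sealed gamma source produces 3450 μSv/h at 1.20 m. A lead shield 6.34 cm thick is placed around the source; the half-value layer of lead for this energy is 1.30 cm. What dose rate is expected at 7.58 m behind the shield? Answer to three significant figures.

2.94 μSv/h

Distance alone: 3450 × (1.20/7.58)² = 3450 × 0.02506 = 86.46 μSv/h.
Shield: 6.34/1.30 = 4.877 half-value layers → attenuation 2^(−4.877) = 0.03403.
Combined: 86.46 × 0.03403 = 2.942 μSv/h.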